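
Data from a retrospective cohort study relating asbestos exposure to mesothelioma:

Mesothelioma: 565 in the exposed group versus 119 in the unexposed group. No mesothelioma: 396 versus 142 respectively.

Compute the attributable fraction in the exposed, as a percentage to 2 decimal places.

From the description: a = 565, b = 396, c = 119, d = 142.
Risk in exposed = 565/961 = 0.58793; risk in unexposed = 119/261 = 0.45594.
RR = 0.58793/0.45594 = 1.28949
AR% = (RR − 1)/RR × 100 = (1.28949 − 1)/1.28949 × 100 = 22.4501%

22.45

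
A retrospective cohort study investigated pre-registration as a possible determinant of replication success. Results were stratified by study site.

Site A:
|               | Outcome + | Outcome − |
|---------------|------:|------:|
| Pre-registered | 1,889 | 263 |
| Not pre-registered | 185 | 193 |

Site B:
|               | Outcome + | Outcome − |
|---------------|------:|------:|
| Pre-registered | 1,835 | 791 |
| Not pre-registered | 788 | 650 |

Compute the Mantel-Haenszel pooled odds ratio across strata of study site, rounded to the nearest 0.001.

2.535

OR_MH = Σ(aᵢdᵢ/nᵢ) / Σ(bᵢcᵢ/nᵢ), where nᵢ is the stratum total.
Stratum 1 (Site A): n = 2530; a·d/n = 1889·193/2530 = 144.1016; b·c/n = 263·185/2530 = 19.2312
Stratum 2 (Site B): n = 4064; a·d/n = 1835·650/4064 = 293.4916; b·c/n = 791·788/4064 = 153.3730
OR_MH = (144.1016 + 293.4916) / (19.2312 + 153.3730) = 437.5932 / 172.6043 = 2.53524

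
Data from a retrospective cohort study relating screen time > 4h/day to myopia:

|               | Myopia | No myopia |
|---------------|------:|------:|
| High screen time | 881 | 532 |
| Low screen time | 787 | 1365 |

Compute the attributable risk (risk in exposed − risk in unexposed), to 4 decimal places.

0.2578

Cells: a = 881, b = 532, c = 787, d = 1365.
Risk in exposed = 881/1413 = 0.623496; risk in unexposed = 787/2152 = 0.365706.
Risk difference = 0.623496 − 0.365706 = 0.257790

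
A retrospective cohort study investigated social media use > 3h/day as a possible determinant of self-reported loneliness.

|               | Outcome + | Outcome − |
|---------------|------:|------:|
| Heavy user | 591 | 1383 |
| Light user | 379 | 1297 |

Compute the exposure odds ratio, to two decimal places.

1.46

Cells: a = 591, b = 1383, c = 379, d = 1297.
OR = (a·d)/(b·c) = (591 × 1297) / (1383 × 379) = 766527 / 524157 = 1.46240
The odds of self-reported loneliness are about 1.46 times as high in the heavy user group.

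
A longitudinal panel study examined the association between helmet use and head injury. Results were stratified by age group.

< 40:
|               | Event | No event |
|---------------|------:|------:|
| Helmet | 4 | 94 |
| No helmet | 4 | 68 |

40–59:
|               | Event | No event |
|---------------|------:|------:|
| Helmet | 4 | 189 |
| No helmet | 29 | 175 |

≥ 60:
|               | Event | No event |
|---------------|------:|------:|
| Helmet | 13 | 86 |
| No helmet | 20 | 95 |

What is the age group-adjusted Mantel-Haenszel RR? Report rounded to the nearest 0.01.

RR_MH = Σ(aᵢ·n₀ᵢ/nᵢ) / Σ(cᵢ·n₁ᵢ/nᵢ), with n₁ᵢ = aᵢ+bᵢ (exposed), n₀ᵢ = cᵢ+dᵢ (unexposed), nᵢ = n₁ᵢ+n₀ᵢ.
Stratum 1 (< 40): n₁ = 98, n₀ = 72, n = 170; a·n₀/n = 4·72/170 = 1.6941; c·n₁/n = 4·98/170 = 2.3059
Stratum 2 (40–59): n₁ = 193, n₀ = 204, n = 397; a·n₀/n = 4·204/397 = 2.0554; c·n₁/n = 29·193/397 = 14.0982
Stratum 3 (≥ 60): n₁ = 99, n₀ = 115, n = 214; a·n₀/n = 13·115/214 = 6.9860; c·n₁/n = 20·99/214 = 9.2523
RR_MH = (1.6941 + 2.0554 + 6.9860) / (2.3059 + 14.0982 + 9.2523) = 10.7355 / 25.6565 = 0.41843

0.42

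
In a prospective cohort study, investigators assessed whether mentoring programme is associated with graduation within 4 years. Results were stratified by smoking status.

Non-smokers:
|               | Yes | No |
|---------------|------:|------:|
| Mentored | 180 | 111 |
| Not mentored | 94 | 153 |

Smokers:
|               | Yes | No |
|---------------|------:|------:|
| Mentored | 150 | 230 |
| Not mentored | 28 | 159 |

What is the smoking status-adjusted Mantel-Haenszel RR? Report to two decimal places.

1.90

RR_MH = Σ(aᵢ·n₀ᵢ/nᵢ) / Σ(cᵢ·n₁ᵢ/nᵢ), with n₁ᵢ = aᵢ+bᵢ (exposed), n₀ᵢ = cᵢ+dᵢ (unexposed), nᵢ = n₁ᵢ+n₀ᵢ.
Stratum 1 (Non-smokers): n₁ = 291, n₀ = 247, n = 538; a·n₀/n = 180·247/538 = 82.6394; c·n₁/n = 94·291/538 = 50.8439
Stratum 2 (Smokers): n₁ = 380, n₀ = 187, n = 567; a·n₀/n = 150·187/567 = 49.4709; c·n₁/n = 28·380/567 = 18.7654
RR_MH = (82.6394 + 49.4709) / (50.8439 + 18.7654) = 132.1103 / 69.6093 = 1.89788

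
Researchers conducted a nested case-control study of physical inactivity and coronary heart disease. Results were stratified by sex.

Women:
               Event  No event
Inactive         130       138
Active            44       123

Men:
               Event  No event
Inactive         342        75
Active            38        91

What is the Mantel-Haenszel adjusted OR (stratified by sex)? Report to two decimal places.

4.89

OR_MH = Σ(aᵢdᵢ/nᵢ) / Σ(bᵢcᵢ/nᵢ), where nᵢ is the stratum total.
Stratum 1 (Women): n = 435; a·d/n = 130·123/435 = 36.7586; b·c/n = 138·44/435 = 13.9586
Stratum 2 (Men): n = 546; a·d/n = 342·91/546 = 57.0000; b·c/n = 75·38/546 = 5.2198
OR_MH = (36.7586 + 57.0000) / (13.9586 + 5.2198) = 93.7586 / 19.1784 = 4.88876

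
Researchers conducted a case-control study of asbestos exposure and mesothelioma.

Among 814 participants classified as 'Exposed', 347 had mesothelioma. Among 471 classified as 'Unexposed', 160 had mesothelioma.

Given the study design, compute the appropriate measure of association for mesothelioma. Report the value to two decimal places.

1.44

From the description: a = 347, b = 467, c = 160, d = 311.
This is a case-control study: participants were sampled on outcome status, so risks in the source population cannot be estimated directly — relative risk is not valid here. The odds ratio is the appropriate measure.
OR = (a·d)/(b·c) = (347 × 311) / (467 × 160) = 107917 / 74720 = 1.44429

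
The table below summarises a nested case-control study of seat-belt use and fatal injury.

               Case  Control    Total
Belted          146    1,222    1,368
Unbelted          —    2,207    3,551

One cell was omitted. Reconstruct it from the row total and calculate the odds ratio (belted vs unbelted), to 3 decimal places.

0.196

The missing cell is in the unexposed row: 3551 − 2207 = 1344.
So a = 146, b = 1222, c = 1344, d = 2207.
OR = (a·d)/(b·c) = (146 × 2207) / (1222 × 1344) = 322222 / 1642368 = 0.19619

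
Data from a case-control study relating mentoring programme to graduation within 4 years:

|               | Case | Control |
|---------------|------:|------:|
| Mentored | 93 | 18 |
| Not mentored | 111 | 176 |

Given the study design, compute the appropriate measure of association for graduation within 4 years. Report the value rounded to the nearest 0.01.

8.19

Cells: a = 93, b = 18, c = 111, d = 176.
This is a case-control study: participants were sampled on outcome status, so risks in the source population cannot be estimated directly — relative risk is not valid here. The odds ratio is the appropriate measure.
OR = (a·d)/(b·c) = (93 × 176) / (18 × 111) = 16368 / 1998 = 8.19219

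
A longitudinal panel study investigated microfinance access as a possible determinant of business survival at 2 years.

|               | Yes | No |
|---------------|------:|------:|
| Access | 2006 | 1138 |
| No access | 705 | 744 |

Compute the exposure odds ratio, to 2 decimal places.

1.86

Cells: a = 2006, b = 1138, c = 705, d = 744.
OR = (a·d)/(b·c) = (2006 × 744) / (1138 × 705) = 1492464 / 802290 = 1.86026
The odds of business survival at 2 years are about 1.86 times as high in the access group.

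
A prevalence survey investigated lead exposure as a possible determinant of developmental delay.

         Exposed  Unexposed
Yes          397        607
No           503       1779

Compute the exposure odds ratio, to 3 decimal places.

2.313

Reading the table with exposure as columns: a = 397 (Exposed, case), b = 503 (Exposed, non-case), c = 607 (Unexposed, case), d = 1779.
OR = (a·d)/(b·c) = (397 × 1779) / (503 × 607) = 706263 / 305321 = 2.31318
The odds of developmental delay are about 2.31 times as high in the exposed group.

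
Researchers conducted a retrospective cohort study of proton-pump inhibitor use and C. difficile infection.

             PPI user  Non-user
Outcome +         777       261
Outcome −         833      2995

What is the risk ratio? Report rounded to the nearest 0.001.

6.021

Reading the table with exposure as columns: a = 777 (PPI user, case), b = 833 (PPI user, non-case), c = 261 (Non-user, case), d = 2995.
Risk in exposed = 777/1610 = 0.48261; risk in unexposed = 261/3256 = 0.08016.
RR = 0.48261 / 0.08016 = 6.02059
The risk among the exposed is 6.02 times that among the unexposed.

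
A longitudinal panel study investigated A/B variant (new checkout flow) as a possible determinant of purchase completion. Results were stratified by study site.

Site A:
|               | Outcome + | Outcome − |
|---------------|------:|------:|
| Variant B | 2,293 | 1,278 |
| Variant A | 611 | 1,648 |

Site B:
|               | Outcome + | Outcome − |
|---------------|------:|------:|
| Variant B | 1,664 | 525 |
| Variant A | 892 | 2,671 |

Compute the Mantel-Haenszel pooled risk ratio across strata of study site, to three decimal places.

2.689

RR_MH = Σ(aᵢ·n₀ᵢ/nᵢ) / Σ(cᵢ·n₁ᵢ/nᵢ), with n₁ᵢ = aᵢ+bᵢ (exposed), n₀ᵢ = cᵢ+dᵢ (unexposed), nᵢ = n₁ᵢ+n₀ᵢ.
Stratum 1 (Site A): n₁ = 3571, n₀ = 2259, n = 5830; a·n₀/n = 2293·2259/5830 = 888.4883; c·n₁/n = 611·3571/5830 = 374.2506
Stratum 2 (Site B): n₁ = 2189, n₀ = 3563, n = 5752; a·n₀/n = 1664·3563/5752 = 1030.7427; c·n₁/n = 892·2189/5752 = 339.4624
RR_MH = (888.4883 + 1030.7427) / (374.2506 + 339.4624) = 1919.2310 / 713.7130 = 2.68908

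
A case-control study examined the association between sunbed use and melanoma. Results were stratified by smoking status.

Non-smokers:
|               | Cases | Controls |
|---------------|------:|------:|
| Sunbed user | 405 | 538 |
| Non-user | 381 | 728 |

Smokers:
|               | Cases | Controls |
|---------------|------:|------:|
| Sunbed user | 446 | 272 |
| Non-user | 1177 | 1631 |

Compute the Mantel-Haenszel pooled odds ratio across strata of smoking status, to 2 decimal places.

1.84

OR_MH = Σ(aᵢdᵢ/nᵢ) / Σ(bᵢcᵢ/nᵢ), where nᵢ is the stratum total.
Stratum 1 (Non-smokers): n = 2052; a·d/n = 405·728/2052 = 143.6842; b·c/n = 538·381/2052 = 99.8918
Stratum 2 (Smokers): n = 3526; a·d/n = 446·1631/3526 = 206.3035; b·c/n = 272·1177/3526 = 90.7952
OR_MH = (143.6842 + 206.3035) / (99.8918 + 90.7952) = 349.9877 / 190.6870 = 1.83540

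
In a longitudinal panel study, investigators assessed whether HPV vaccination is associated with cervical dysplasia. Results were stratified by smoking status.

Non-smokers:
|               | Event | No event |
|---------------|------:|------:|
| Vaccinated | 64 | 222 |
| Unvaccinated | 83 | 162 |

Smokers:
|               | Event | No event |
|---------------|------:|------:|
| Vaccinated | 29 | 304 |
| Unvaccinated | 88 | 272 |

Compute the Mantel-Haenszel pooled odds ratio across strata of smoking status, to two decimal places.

OR_MH = Σ(aᵢdᵢ/nᵢ) / Σ(bᵢcᵢ/nᵢ), where nᵢ is the stratum total.
Stratum 1 (Non-smokers): n = 531; a·d/n = 64·162/531 = 19.5254; b·c/n = 222·83/531 = 34.7006
Stratum 2 (Smokers): n = 693; a·d/n = 29·272/693 = 11.3824; b·c/n = 304·88/693 = 38.6032
OR_MH = (19.5254 + 11.3824) / (34.7006 + 38.6032) = 30.9078 / 73.3037 = 0.42164

0.42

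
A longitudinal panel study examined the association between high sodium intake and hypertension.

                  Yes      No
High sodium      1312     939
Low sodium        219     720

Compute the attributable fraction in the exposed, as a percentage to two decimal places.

Cells: a = 1312, b = 939, c = 219, d = 720.
Risk in exposed = 1312/2251 = 0.58285; risk in unexposed = 219/939 = 0.23323.
RR = 0.58285/0.23323 = 2.49908
AR% = (RR − 1)/RR × 100 = (2.49908 − 1)/2.49908 × 100 = 59.9852%

59.99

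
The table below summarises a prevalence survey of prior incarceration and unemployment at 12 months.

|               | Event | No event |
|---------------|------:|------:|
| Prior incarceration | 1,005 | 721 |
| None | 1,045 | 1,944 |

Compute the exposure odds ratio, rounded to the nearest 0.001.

2.593

Cells: a = 1005, b = 721, c = 1045, d = 1944.
OR = (a·d)/(b·c) = (1005 × 1944) / (721 × 1045) = 1953720 / 753445 = 2.59305
The odds of unemployment at 12 months are about 2.59 times as high in the prior incarceration group.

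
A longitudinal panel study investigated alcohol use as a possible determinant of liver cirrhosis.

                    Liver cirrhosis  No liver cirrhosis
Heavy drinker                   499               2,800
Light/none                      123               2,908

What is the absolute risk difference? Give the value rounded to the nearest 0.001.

Cells: a = 499, b = 2800, c = 123, d = 2908.
Risk in exposed = 499/3299 = 0.151258; risk in unexposed = 123/3031 = 0.040581.
Risk difference = 0.151258 − 0.040581 = 0.110677

0.111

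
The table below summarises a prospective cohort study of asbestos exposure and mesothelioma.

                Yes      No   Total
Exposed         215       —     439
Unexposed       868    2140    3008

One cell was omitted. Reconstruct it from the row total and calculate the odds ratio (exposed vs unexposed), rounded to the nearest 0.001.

2.366

The missing cell is in the exposed row: 439 − 215 = 224.
So a = 215, b = 224, c = 868, d = 2140.
OR = (a·d)/(b·c) = (215 × 2140) / (224 × 868) = 460100 / 194432 = 2.36638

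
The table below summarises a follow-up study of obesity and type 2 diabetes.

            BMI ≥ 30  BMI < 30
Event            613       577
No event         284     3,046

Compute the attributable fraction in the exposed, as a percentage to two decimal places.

76.70

Reading the table with exposure as columns: a = 613 (BMI ≥ 30, case), b = 284 (BMI ≥ 30, non-case), c = 577 (BMI < 30, case), d = 3046.
Risk in exposed = 613/897 = 0.68339; risk in unexposed = 577/3623 = 0.15926.
RR = 0.68339/0.15926 = 4.29102
AR% = (RR − 1)/RR × 100 = (4.29102 − 1)/4.29102 × 100 = 76.6955%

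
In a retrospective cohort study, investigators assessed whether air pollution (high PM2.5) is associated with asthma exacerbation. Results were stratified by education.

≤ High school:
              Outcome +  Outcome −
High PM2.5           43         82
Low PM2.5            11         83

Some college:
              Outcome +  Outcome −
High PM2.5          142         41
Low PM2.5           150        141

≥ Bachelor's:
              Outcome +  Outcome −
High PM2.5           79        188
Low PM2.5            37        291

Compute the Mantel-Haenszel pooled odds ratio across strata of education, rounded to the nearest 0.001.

3.376

OR_MH = Σ(aᵢdᵢ/nᵢ) / Σ(bᵢcᵢ/nᵢ), where nᵢ is the stratum total.
Stratum 1 (≤ High school): n = 219; a·d/n = 43·83/219 = 16.2968; b·c/n = 82·11/219 = 4.1187
Stratum 2 (Some college): n = 474; a·d/n = 142·141/474 = 42.2405; b·c/n = 41·150/474 = 12.9747
Stratum 3 (≥ Bachelor's): n = 595; a·d/n = 79·291/595 = 38.6370; b·c/n = 188·37/595 = 11.6908
OR_MH = (16.2968 + 42.2405 + 38.6370) / (4.1187 + 12.9747 + 11.6908) = 97.1743 / 28.7842 = 3.37596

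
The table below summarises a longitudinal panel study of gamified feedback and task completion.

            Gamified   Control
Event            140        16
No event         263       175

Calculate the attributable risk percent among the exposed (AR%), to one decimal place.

75.9

Reading the table with exposure as columns: a = 140 (Gamified, case), b = 263 (Gamified, non-case), c = 16 (Control, case), d = 175.
Risk in exposed = 140/403 = 0.34739; risk in unexposed = 16/191 = 0.08377.
RR = 0.34739/0.08377 = 4.14702
AR% = (RR − 1)/RR × 100 = (4.14702 − 1)/4.14702 × 100 = 75.8863%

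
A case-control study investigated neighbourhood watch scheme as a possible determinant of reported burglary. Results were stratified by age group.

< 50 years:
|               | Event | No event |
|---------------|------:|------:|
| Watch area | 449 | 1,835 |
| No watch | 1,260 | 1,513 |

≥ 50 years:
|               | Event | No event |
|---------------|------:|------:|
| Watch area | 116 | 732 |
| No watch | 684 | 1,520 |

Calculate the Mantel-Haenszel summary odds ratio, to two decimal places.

OR_MH = Σ(aᵢdᵢ/nᵢ) / Σ(bᵢcᵢ/nᵢ), where nᵢ is the stratum total.
Stratum 1 (< 50 years): n = 5057; a·d/n = 449·1513/5057 = 134.3360; b·c/n = 1835·1260/5057 = 457.2078
Stratum 2 (≥ 50 years): n = 3052; a·d/n = 116·1520/3052 = 57.7720; b·c/n = 732·684/3052 = 164.0524
OR_MH = (134.3360 + 57.7720) / (457.2078 + 164.0524) = 192.1079 / 621.2603 = 0.30922

0.31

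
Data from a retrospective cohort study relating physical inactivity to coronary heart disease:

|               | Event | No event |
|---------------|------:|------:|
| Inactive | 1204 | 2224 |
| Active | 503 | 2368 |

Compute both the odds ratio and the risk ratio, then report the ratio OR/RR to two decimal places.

1.27

Cells: a = 1204, b = 2224, c = 503, d = 2368.
OR = (1204·2368)/(2224·503) = 2851072/1118672 = 2.54862
Risk in exposed = 1204/3428 = 0.35123; risk in unexposed = 503/2871 = 0.17520; RR = 2.00471
OR/RR = 2.54862 / 2.00471 = 1.27132
The outcome is not rare, so the OR lies further from 1 than the RR.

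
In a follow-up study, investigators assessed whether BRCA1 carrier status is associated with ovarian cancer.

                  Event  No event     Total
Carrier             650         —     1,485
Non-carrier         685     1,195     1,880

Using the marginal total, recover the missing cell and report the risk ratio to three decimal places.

1.201

The missing cell is in the exposed row: 1485 − 650 = 835.
So a = 650, b = 835, c = 685, d = 1195.
RR = [a/(a+b)] / [c/(c+d)] = (650/1485) / (685/1880) = 0.43771/0.36436 = 1.20131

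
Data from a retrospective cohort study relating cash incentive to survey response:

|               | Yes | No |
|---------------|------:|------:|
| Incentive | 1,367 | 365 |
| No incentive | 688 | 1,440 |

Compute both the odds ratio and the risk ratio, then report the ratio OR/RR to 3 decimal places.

Cells: a = 1367, b = 365, c = 688, d = 1440.
OR = (1367·1440)/(365·688) = 1968480/251120 = 7.83880
Risk in exposed = 1367/1732 = 0.78926; risk in unexposed = 688/2128 = 0.32331; RR = 2.44120
OR/RR = 7.83880 / 2.44120 = 3.21104
The outcome is not rare, so the OR lies further from 1 than the RR.

3.211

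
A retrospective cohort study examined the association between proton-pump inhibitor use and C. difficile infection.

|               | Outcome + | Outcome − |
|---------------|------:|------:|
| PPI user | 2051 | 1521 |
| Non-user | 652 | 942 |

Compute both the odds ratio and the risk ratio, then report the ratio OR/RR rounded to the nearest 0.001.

Cells: a = 2051, b = 1521, c = 652, d = 942.
OR = (2051·942)/(1521·652) = 1932042/991692 = 1.94823
Risk in exposed = 2051/3572 = 0.57419; risk in unexposed = 652/1594 = 0.40903; RR = 1.40377
OR/RR = 1.94823 / 1.40377 = 1.38786
The outcome is not rare, so the OR lies further from 1 than the RR.

1.388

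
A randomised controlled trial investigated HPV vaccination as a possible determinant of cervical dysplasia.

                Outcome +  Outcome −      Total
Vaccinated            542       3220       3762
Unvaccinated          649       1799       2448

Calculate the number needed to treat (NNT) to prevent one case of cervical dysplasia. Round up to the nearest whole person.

Risk in treated group = 542/3762 = 0.14407; risk in control = 649/2448 = 0.26511.
Absolute risk reduction = 0.26511 − 0.14407 = 0.12104
NNT = 1 / ARR = 1 / 0.12104 = 8.262 → round up → 9

9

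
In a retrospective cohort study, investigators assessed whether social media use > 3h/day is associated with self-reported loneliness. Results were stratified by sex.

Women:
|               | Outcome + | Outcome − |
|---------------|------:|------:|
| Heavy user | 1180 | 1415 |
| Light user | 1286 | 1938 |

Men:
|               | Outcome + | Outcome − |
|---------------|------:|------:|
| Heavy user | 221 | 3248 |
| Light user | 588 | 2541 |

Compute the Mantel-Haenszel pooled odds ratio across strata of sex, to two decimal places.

0.79

OR_MH = Σ(aᵢdᵢ/nᵢ) / Σ(bᵢcᵢ/nᵢ), where nᵢ is the stratum total.
Stratum 1 (Women): n = 5819; a·d/n = 1180·1938/5819 = 392.9954; b·c/n = 1415·1286/5819 = 312.7152
Stratum 2 (Men): n = 6598; a·d/n = 221·2541/6598 = 85.1108; b·c/n = 3248·588/6598 = 289.4550
OR_MH = (392.9954 + 85.1108) / (312.7152 + 289.4550) = 478.1062 / 602.1702 = 0.79397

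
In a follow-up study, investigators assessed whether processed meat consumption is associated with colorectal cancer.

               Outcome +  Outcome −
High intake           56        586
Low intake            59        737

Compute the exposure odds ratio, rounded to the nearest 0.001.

1.194

Cells: a = 56, b = 586, c = 59, d = 737.
OR = (a·d)/(b·c) = (56 × 737) / (586 × 59) = 41272 / 34574 = 1.19373
The odds of colorectal cancer are about 1.19 times as high in the high intake group.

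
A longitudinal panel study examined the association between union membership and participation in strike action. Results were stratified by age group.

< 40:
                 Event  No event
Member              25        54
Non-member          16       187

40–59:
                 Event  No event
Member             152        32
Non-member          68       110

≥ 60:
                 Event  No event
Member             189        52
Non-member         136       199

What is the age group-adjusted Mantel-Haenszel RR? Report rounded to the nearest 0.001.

2.112

RR_MH = Σ(aᵢ·n₀ᵢ/nᵢ) / Σ(cᵢ·n₁ᵢ/nᵢ), with n₁ᵢ = aᵢ+bᵢ (exposed), n₀ᵢ = cᵢ+dᵢ (unexposed), nᵢ = n₁ᵢ+n₀ᵢ.
Stratum 1 (< 40): n₁ = 79, n₀ = 203, n = 282; a·n₀/n = 25·203/282 = 17.9965; c·n₁/n = 16·79/282 = 4.4823
Stratum 2 (40–59): n₁ = 184, n₀ = 178, n = 362; a·n₀/n = 152·178/362 = 74.7403; c·n₁/n = 68·184/362 = 34.5635
Stratum 3 (≥ 60): n₁ = 241, n₀ = 335, n = 576; a·n₀/n = 189·335/576 = 109.9219; c·n₁/n = 136·241/576 = 56.9028
RR_MH = (17.9965 + 74.7403 + 109.9219) / (4.4823 + 34.5635 + 56.9028) = 202.6587 / 95.9486 = 2.11216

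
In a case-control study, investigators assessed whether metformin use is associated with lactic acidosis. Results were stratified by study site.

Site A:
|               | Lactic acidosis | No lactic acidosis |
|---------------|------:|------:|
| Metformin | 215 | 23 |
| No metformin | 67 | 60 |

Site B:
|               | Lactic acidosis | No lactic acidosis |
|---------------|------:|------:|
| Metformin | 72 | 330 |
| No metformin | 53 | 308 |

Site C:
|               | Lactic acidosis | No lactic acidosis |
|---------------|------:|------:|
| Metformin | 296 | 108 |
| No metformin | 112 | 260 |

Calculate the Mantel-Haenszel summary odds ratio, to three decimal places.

3.828

OR_MH = Σ(aᵢdᵢ/nᵢ) / Σ(bᵢcᵢ/nᵢ), where nᵢ is the stratum total.
Stratum 1 (Site A): n = 365; a·d/n = 215·60/365 = 35.3425; b·c/n = 23·67/365 = 4.2219
Stratum 2 (Site B): n = 763; a·d/n = 72·308/763 = 29.0642; b·c/n = 330·53/763 = 22.9227
Stratum 3 (Site C): n = 776; a·d/n = 296·260/776 = 99.1753; b·c/n = 108·112/776 = 15.5876
OR_MH = (35.3425 + 29.0642 + 99.1753) / (4.2219 + 22.9227 + 15.5876) = 163.5819 / 42.7322 = 3.82807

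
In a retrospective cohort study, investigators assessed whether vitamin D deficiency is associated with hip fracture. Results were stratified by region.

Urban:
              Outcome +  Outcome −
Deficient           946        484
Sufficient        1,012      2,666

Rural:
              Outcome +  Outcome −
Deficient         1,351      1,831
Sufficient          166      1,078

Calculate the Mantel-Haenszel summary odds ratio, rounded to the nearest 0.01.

OR_MH = Σ(aᵢdᵢ/nᵢ) / Σ(bᵢcᵢ/nᵢ), where nᵢ is the stratum total.
Stratum 1 (Urban): n = 5108; a·d/n = 946·2666/5108 = 493.7424; b·c/n = 484·1012/5108 = 95.8904
Stratum 2 (Rural): n = 4426; a·d/n = 1351·1078/4426 = 329.0506; b·c/n = 1831·166/4426 = 68.6728
OR_MH = (493.7424 + 329.0506) / (95.8904 + 68.6728) = 822.7930 / 164.5632 = 4.99986

5.00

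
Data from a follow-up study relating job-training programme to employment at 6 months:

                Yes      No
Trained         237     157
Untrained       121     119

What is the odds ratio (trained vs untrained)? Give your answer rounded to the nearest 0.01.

Cells: a = 237, b = 157, c = 121, d = 119.
OR = (a·d)/(b·c) = (237 × 119) / (157 × 121) = 28203 / 18997 = 1.48460
The odds of employment at 6 months are about 1.48 times as high in the trained group.

1.48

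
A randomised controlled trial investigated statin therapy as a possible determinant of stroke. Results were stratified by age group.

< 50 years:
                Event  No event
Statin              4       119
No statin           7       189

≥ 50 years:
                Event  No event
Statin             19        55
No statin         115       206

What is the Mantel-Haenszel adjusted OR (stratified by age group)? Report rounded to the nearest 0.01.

0.66

OR_MH = Σ(aᵢdᵢ/nᵢ) / Σ(bᵢcᵢ/nᵢ), where nᵢ is the stratum total.
Stratum 1 (< 50 years): n = 319; a·d/n = 4·189/319 = 2.3699; b·c/n = 119·7/319 = 2.6113
Stratum 2 (≥ 50 years): n = 395; a·d/n = 19·206/395 = 9.9089; b·c/n = 55·115/395 = 16.0127
OR_MH = (2.3699 + 9.9089) / (2.6113 + 16.0127) = 12.2788 / 18.6239 = 0.65930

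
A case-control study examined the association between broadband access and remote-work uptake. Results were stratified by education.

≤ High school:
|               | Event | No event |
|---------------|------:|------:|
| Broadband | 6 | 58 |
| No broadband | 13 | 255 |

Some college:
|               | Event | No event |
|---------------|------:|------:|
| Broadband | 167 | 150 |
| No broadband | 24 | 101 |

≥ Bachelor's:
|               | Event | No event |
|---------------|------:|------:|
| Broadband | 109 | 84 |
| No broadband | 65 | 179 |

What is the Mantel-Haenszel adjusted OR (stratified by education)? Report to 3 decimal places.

3.816

OR_MH = Σ(aᵢdᵢ/nᵢ) / Σ(bᵢcᵢ/nᵢ), where nᵢ is the stratum total.
Stratum 1 (≤ High school): n = 332; a·d/n = 6·255/332 = 4.6084; b·c/n = 58·13/332 = 2.2711
Stratum 2 (Some college): n = 442; a·d/n = 167·101/442 = 38.1606; b·c/n = 150·24/442 = 8.1448
Stratum 3 (≥ Bachelor's): n = 437; a·d/n = 109·179/437 = 44.6476; b·c/n = 84·65/437 = 12.4943
OR_MH = (4.6084 + 38.1606 + 44.6476) / (2.2711 + 8.1448 + 12.4943) = 87.4167 / 22.9102 = 3.81563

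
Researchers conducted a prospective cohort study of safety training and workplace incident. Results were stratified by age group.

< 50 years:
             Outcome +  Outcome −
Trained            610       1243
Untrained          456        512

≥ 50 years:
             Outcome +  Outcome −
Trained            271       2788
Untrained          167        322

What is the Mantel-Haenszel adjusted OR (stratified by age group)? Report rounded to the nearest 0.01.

0.41

OR_MH = Σ(aᵢdᵢ/nᵢ) / Σ(bᵢcᵢ/nᵢ), where nᵢ is the stratum total.
Stratum 1 (< 50 years): n = 2821; a·d/n = 610·512/2821 = 110.7125; b·c/n = 1243·456/2821 = 200.9245
Stratum 2 (≥ 50 years): n = 3548; a·d/n = 271·322/3548 = 24.5947; b·c/n = 2788·167/3548 = 131.2277
OR_MH = (110.7125 + 24.5947) / (200.9245 + 131.2277) = 135.3072 / 332.1522 = 0.40737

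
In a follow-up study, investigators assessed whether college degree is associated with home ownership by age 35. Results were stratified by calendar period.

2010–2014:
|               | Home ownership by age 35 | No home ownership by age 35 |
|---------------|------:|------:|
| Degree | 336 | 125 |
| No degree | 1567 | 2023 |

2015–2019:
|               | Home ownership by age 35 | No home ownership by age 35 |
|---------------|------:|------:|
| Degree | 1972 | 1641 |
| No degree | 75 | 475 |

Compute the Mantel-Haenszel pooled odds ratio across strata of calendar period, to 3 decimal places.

5.041

OR_MH = Σ(aᵢdᵢ/nᵢ) / Σ(bᵢcᵢ/nᵢ), where nᵢ is the stratum total.
Stratum 1 (2010–2014): n = 4051; a·d/n = 336·2023/4051 = 167.7926; b·c/n = 125·1567/4051 = 48.3523
Stratum 2 (2015–2019): n = 4163; a·d/n = 1972·475/4163 = 225.0060; b·c/n = 1641·75/4163 = 29.5640
OR_MH = (167.7926 + 225.0060) / (48.3523 + 29.5640) = 392.7986 / 77.9163 = 5.04129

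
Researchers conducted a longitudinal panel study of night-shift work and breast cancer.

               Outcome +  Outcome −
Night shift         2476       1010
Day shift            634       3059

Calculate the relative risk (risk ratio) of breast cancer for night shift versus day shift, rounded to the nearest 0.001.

4.137

Cells: a = 2476, b = 1010, c = 634, d = 3059.
Risk in exposed = 2476/3486 = 0.71027; risk in unexposed = 634/3693 = 0.17168.
RR = 0.71027 / 0.17168 = 4.13726
The risk among the exposed is 4.14 times that among the unexposed.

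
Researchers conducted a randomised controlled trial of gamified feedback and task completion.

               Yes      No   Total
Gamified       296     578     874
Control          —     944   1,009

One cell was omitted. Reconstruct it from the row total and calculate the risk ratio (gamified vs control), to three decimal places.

5.257

The missing cell is in the unexposed row: 1009 − 944 = 65.
So a = 296, b = 578, c = 65, d = 944.
RR = [a/(a+b)] / [c/(c+d)] = (296/874) / (65/1009) = 0.33867/0.06442 = 5.25724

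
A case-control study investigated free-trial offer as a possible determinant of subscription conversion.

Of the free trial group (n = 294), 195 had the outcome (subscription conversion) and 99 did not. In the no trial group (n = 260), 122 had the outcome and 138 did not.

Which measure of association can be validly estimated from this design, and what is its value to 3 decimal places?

From the description: a = 195, b = 99, c = 122, d = 138.
This is a case-control study: participants were sampled on outcome status, so risks in the source population cannot be estimated directly — relative risk is not valid here. The odds ratio is the appropriate measure.
OR = (a·d)/(b·c) = (195 × 138) / (99 × 122) = 26910 / 12078 = 2.22802

2.228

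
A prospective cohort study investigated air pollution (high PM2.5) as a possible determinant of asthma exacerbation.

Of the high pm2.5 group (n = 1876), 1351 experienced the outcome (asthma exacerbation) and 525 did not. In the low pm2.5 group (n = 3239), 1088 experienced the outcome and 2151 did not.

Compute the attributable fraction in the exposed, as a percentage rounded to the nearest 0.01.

From the description: a = 1351, b = 525, c = 1088, d = 2151.
Risk in exposed = 1351/1876 = 0.72015; risk in unexposed = 1088/3239 = 0.33591.
RR = 0.72015/0.33591 = 2.14390
AR% = (RR − 1)/RR × 100 = (2.14390 − 1)/2.14390 × 100 = 53.3560%

53.36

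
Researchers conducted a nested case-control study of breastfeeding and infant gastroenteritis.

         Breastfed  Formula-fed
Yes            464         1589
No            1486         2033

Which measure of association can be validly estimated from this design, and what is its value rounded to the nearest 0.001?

0.399

Reading the table with exposure as columns: a = 464 (Breastfed, case), b = 1486 (Breastfed, non-case), c = 1589 (Formula-fed, case), d = 2033.
This is a nested case-control study: participants were sampled on outcome status, so risks in the source population cannot be estimated directly — relative risk is not valid here. The odds ratio is the appropriate measure.
OR = (a·d)/(b·c) = (464 × 2033) / (1486 × 1589) = 943312 / 2361254 = 0.39950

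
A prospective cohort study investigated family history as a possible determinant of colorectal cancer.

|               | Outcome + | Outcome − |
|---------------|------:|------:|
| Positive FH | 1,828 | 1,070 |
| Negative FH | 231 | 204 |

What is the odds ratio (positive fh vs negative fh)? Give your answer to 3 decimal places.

Cells: a = 1828, b = 1070, c = 231, d = 204.
OR = (a·d)/(b·c) = (1828 × 204) / (1070 × 231) = 372912 / 247170 = 1.50873
The odds of colorectal cancer are about 1.51 times as high in the positive fh group.

1.509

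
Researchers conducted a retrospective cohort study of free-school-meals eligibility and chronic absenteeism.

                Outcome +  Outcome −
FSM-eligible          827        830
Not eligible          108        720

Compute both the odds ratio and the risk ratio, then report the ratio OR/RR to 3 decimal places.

Cells: a = 827, b = 830, c = 108, d = 720.
OR = (827·720)/(830·108) = 595440/89640 = 6.64257
Risk in exposed = 827/1657 = 0.49909; risk in unexposed = 108/828 = 0.13043; RR = 3.82639
OR/RR = 6.64257 / 3.82639 = 1.73599
The outcome is not rare, so the OR lies further from 1 than the RR.

1.736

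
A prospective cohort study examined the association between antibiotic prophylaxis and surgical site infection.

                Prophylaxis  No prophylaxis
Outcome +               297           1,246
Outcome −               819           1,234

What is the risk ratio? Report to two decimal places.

0.53

Reading the table with exposure as columns: a = 297 (Prophylaxis, case), b = 819 (Prophylaxis, non-case), c = 1246 (No prophylaxis, case), d = 1234.
Risk in exposed = 297/1116 = 0.26613; risk in unexposed = 1246/2480 = 0.50242.
RR = 0.26613 / 0.50242 = 0.52970
The risk is 47% lower among the exposed than among the unexposed.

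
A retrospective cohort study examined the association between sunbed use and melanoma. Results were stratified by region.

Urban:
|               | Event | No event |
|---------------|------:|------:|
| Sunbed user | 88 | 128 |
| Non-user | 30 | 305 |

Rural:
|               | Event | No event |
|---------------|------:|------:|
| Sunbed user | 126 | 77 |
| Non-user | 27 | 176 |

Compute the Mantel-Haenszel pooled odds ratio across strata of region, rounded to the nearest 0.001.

OR_MH = Σ(aᵢdᵢ/nᵢ) / Σ(bᵢcᵢ/nᵢ), where nᵢ is the stratum total.
Stratum 1 (Urban): n = 551; a·d/n = 88·305/551 = 48.7114; b·c/n = 128·30/551 = 6.9691
Stratum 2 (Rural): n = 406; a·d/n = 126·176/406 = 54.6207; b·c/n = 77·27/406 = 5.1207
OR_MH = (48.7114 + 54.6207) / (6.9691 + 5.1207) = 103.3321 / 12.0898 = 8.54702

8.547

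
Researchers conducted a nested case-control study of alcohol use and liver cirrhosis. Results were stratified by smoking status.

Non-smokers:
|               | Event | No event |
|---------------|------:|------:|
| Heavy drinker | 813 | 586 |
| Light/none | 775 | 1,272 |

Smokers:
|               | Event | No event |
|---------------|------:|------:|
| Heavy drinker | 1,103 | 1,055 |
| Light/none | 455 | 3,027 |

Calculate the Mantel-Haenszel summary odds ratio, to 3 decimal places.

OR_MH = Σ(aᵢdᵢ/nᵢ) / Σ(bᵢcᵢ/nᵢ), where nᵢ is the stratum total.
Stratum 1 (Non-smokers): n = 3446; a·d/n = 813·1272/3446 = 300.0975; b·c/n = 586·775/3446 = 131.7905
Stratum 2 (Smokers): n = 5640; a·d/n = 1103·3027/5640 = 591.9824; b·c/n = 1055·455/5640 = 85.1108
OR_MH = (300.0975 + 591.9824) / (131.7905 + 85.1108) = 892.0800 / 216.9013 = 4.11284

4.113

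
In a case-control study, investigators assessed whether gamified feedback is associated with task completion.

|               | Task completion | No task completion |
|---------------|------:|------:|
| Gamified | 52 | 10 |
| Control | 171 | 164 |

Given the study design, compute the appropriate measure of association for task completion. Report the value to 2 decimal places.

4.99

Cells: a = 52, b = 10, c = 171, d = 164.
This is a case-control study: participants were sampled on outcome status, so risks in the source population cannot be estimated directly — relative risk is not valid here. The odds ratio is the appropriate measure.
OR = (a·d)/(b·c) = (52 × 164) / (10 × 171) = 8528 / 1710 = 4.98713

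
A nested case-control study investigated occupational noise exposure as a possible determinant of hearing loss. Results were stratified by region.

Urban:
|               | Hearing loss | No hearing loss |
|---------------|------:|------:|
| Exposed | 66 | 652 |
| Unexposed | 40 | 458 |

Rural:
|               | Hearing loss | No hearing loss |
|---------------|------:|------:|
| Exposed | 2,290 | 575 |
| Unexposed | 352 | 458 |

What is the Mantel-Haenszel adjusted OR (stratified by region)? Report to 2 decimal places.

OR_MH = Σ(aᵢdᵢ/nᵢ) / Σ(bᵢcᵢ/nᵢ), where nᵢ is the stratum total.
Stratum 1 (Urban): n = 1216; a·d/n = 66·458/1216 = 24.8586; b·c/n = 652·40/1216 = 21.4474
Stratum 2 (Rural): n = 3675; a·d/n = 2290·458/3675 = 285.3932; b·c/n = 575·352/3675 = 55.0748
OR_MH = (24.8586 + 285.3932) / (21.4474 + 55.0748) = 310.2517 / 76.5222 = 4.05440

4.05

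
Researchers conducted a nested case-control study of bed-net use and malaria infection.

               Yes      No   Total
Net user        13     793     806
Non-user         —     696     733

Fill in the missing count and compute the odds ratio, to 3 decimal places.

The missing cell is in the unexposed row: 733 − 696 = 37.
So a = 13, b = 793, c = 37, d = 696.
OR = (a·d)/(b·c) = (13 × 696) / (793 × 37) = 9048 / 29341 = 0.30837

0.308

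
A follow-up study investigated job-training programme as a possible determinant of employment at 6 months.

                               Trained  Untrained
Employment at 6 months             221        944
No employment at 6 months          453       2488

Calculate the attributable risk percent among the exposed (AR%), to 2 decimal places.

Reading the table with exposure as columns: a = 221 (Trained, case), b = 453 (Trained, non-case), c = 944 (Untrained, case), d = 2488.
Risk in exposed = 221/674 = 0.32789; risk in unexposed = 944/3432 = 0.27506.
RR = 0.32789/0.27506 = 1.19209
AR% = (RR − 1)/RR × 100 = (1.19209 − 1)/1.19209 × 100 = 16.1134%

16.11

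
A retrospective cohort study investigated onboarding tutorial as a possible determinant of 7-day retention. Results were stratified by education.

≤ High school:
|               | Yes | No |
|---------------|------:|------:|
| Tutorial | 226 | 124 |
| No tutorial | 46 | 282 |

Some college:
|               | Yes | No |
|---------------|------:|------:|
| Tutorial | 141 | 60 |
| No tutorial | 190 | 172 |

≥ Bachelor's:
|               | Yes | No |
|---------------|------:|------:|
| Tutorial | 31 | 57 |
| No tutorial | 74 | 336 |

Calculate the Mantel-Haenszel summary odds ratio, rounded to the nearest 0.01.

4.25

OR_MH = Σ(aᵢdᵢ/nᵢ) / Σ(bᵢcᵢ/nᵢ), where nᵢ is the stratum total.
Stratum 1 (≤ High school): n = 678; a·d/n = 226·282/678 = 94.0000; b·c/n = 124·46/678 = 8.4130
Stratum 2 (Some college): n = 563; a·d/n = 141·172/563 = 43.0764; b·c/n = 60·190/563 = 20.2487
Stratum 3 (≥ Bachelor's): n = 498; a·d/n = 31·336/498 = 20.9157; b·c/n = 57·74/498 = 8.4699
OR_MH = (94.0000 + 43.0764 + 20.9157) / (8.4130 + 20.2487 + 8.4699) = 157.9920 / 37.1315 = 4.25493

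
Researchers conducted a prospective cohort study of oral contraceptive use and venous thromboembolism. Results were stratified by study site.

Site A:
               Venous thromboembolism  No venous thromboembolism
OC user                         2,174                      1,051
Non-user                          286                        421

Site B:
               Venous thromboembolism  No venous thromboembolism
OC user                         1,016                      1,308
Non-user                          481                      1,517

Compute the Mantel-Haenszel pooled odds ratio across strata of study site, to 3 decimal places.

2.655

OR_MH = Σ(aᵢdᵢ/nᵢ) / Σ(bᵢcᵢ/nᵢ), where nᵢ is the stratum total.
Stratum 1 (Site A): n = 3932; a·d/n = 2174·421/3932 = 232.7706; b·c/n = 1051·286/3932 = 76.4461
Stratum 2 (Site B): n = 4322; a·d/n = 1016·1517/4322 = 356.6108; b·c/n = 1308·481/4322 = 145.5687
OR_MH = (232.7706 + 356.6108) / (76.4461 + 145.5687) = 589.3814 / 222.0148 = 2.65469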